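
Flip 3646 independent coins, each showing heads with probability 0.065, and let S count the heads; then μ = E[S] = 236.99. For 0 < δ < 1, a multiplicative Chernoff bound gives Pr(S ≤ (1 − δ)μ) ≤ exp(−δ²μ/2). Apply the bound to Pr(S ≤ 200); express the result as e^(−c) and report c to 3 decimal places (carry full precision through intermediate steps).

Write 200 = (1 − δ)μ, so δ = 1 − 200/236.99 = 0.1560825…
Then the exponent is δ²μ/2 = (μ − 200)²/(2μ) = 2.886746.

2.887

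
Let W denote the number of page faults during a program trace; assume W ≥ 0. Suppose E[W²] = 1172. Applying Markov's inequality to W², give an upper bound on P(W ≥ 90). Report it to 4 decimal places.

Since W ≥ 0, the event {W ≥ 90} is the same as {W² ≥ 8100}.
Markov's inequality applied to W² gives P(W² ≥ 8100) ≤ E[W²]/8100 = 1172/8100 = 0.1447.

0.1447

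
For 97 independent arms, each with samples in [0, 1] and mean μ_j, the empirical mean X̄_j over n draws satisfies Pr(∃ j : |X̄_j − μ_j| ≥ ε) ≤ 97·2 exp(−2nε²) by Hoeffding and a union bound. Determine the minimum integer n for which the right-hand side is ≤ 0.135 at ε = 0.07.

742

Need 2·97·exp(−2nε²) ≤ 0.135, i.e. exp(−2nε²) ≤ 0.135/194.
So 2nε² ≥ ln(194/0.135) = 7.270339.
Hence n ≥ 7.270339/(2·0.07²) = 741.871.
The smallest integer n is 742.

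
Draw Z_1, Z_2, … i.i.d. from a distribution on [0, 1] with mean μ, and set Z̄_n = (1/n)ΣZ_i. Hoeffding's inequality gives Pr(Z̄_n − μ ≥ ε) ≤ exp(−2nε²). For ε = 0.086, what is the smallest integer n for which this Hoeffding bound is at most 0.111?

149

Require exp(−2nε²) ≤ 0.111, i.e. 2nε² ≥ ln(1/0.111) = 2.198225.
So n ≥ 2.198225 / (2·0.086²) = 148.609.
The smallest integer n is 149.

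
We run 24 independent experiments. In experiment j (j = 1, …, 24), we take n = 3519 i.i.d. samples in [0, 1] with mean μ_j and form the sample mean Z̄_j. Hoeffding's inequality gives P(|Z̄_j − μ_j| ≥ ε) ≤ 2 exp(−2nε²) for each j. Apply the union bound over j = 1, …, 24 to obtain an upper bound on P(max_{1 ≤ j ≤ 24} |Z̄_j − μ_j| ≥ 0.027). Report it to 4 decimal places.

Per-experiment Hoeffding bound: 2·exp(−2·3519·0.027²) = 2·exp(−5.13070) = 0.011825.
Union bound over 24 events: 24·0.011825 = 0.28380.

0.2838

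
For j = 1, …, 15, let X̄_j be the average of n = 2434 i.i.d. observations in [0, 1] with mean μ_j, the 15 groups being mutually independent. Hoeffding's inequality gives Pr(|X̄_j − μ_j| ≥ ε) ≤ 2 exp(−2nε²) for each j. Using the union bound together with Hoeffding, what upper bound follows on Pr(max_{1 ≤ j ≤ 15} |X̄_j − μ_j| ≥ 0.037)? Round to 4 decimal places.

Per-experiment Hoeffding bound: 2·exp(−2·2434·0.037²) = 2·exp(−6.66429) = 0.0025513.
Union bound over 15 events: 15·0.0025513 = 0.03827.

0.0383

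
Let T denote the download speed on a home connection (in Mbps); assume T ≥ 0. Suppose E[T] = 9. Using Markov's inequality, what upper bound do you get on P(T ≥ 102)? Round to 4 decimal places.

0.0882

Markov's inequality: for a non-negative random variable, P(T ≥ a) ≤ E[T]/a.
Here E[T] = 9 and a = 102, so the bound is 9/102 = 0.0882.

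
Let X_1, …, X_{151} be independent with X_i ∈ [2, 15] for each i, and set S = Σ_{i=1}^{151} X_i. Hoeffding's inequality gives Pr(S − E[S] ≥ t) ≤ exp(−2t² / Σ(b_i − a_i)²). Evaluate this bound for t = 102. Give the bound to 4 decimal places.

0.4425

Σ(b_i − a_i)² = 151·(13)² = 25519.
Exponent = 2·102²/25519 = 0.8154.
Bound = exp(−0.8154) = 0.44247.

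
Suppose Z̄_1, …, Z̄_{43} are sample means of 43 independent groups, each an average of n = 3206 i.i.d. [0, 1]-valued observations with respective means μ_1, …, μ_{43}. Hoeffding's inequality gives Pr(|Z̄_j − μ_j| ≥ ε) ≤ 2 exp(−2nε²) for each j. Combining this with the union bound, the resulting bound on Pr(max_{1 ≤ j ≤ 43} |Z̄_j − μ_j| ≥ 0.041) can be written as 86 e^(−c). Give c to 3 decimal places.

10.779

Union bound over the 43 events: Pr(max_{1 ≤ j ≤ 43} |Z̄_j − μ_j| ≥ 0.041) ≤ 43·2·exp(−2nε²) = 86 exp(−2·3206·0.041²).
So c = 2·3206·0.041² = 10.7786.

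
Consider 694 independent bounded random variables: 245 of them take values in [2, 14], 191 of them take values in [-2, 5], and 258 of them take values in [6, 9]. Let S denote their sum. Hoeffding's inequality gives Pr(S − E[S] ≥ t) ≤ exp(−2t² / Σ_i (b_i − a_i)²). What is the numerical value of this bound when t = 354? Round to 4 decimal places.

Σ(b_i − a_i)² = 245·12² + 191·7² + 258·3² = 46961.
Exponent = 2·354² / 46961 = 5.33702.
Bound = exp(−5.33702) = 0.00481.

0.0048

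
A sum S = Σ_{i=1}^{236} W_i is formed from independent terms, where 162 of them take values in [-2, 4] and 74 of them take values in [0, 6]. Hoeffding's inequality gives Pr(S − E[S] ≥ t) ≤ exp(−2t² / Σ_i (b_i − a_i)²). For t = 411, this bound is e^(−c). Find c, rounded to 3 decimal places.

Σ(b_i − a_i)² = 162·6² + 74·6² = 8496.
c = 2t² / 8496 = 2·411² / 8496 = 39.7648.

39.765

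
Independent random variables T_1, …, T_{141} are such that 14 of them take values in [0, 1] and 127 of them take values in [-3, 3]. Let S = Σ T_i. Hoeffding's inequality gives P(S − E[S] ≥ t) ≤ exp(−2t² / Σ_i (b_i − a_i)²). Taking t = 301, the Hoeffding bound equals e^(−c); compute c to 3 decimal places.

Σ(b_i − a_i)² = 14·1² + 127·6² = 4586.
c = 2t² / 4586 = 2·301² / 4586 = 39.5120.

39.512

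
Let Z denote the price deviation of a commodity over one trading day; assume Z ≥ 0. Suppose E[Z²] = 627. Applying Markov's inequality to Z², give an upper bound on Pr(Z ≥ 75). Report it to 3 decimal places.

Since Z ≥ 0, the event {Z ≥ 75} is the same as {Z² ≥ 5625}.
Markov's inequality applied to Z² gives Pr(Z² ≥ 5625) ≤ E[Z²]/5625 = 627/5625 = 0.1115.

0.111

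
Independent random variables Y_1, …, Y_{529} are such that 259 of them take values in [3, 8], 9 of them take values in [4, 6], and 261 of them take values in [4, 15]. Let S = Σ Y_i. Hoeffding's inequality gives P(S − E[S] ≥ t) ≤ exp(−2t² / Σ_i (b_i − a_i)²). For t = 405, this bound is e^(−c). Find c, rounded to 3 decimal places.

Σ(b_i − a_i)² = 259·5² + 9·2² + 261·11² = 38092.
c = 2t² / 38092 = 2·405² / 38092 = 8.6120.

8.612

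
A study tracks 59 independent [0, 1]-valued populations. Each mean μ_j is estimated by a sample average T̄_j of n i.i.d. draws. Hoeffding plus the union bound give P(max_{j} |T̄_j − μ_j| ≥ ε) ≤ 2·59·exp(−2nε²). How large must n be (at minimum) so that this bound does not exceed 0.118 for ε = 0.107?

Need 2·59·exp(−2nε²) ≤ 0.118, i.e. exp(−2nε²) ≤ 0.118/118.
So 2nε² ≥ ln(118/0.118) = 6.907755.
Hence n ≥ 6.907755/(2·0.107²) = 301.675.
The smallest integer n is 302.

302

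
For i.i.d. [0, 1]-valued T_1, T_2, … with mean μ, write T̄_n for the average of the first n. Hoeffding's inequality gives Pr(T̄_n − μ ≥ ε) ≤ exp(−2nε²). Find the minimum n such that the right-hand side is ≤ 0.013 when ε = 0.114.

Require exp(−2nε²) ≤ 0.013, i.e. 2nε² ≥ ln(1/0.013) = 4.342806.
So n ≥ 4.342806 / (2·0.114²) = 167.082.
The smallest integer n is 168.

168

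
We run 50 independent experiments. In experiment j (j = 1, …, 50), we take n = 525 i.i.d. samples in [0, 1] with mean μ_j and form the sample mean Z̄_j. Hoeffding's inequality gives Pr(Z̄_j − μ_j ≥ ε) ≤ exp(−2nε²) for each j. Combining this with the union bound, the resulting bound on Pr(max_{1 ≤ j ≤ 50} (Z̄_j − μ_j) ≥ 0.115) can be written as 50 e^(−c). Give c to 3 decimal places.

13.886

Union bound over the 50 events: Pr(max_{1 ≤ j ≤ 50} (Z̄_j − μ_j) ≥ 0.115) ≤ 50·exp(−2nε²) = 50 exp(−2·525·0.115²).
So c = 2·525·0.115² = 13.8863.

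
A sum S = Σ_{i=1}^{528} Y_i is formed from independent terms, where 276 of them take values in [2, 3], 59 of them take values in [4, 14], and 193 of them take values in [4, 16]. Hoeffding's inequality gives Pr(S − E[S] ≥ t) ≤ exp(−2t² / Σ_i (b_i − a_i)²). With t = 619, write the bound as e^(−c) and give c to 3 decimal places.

22.560

Σ(b_i − a_i)² = 276·1² + 59·10² + 193·12² = 33968.
c = 2t² / 33968 = 2·619² / 33968 = 22.5601.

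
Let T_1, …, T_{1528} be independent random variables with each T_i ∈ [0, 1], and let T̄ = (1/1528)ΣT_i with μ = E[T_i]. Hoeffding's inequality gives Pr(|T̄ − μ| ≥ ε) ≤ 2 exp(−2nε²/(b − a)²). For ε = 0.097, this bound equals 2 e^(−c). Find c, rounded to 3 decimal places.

28.754

c = 2nε²/(b − a)² = 2·1528·0.097² / 1² = 28.7539.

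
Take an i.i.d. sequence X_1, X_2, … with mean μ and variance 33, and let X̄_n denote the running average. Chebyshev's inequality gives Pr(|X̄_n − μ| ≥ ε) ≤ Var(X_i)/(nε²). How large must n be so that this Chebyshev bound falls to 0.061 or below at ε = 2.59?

Require 33/(n·2.59²) ≤ 0.061, i.e. n ≥ 33/(0.061·2.59²) = 80.646.
The smallest integer n is 81.

81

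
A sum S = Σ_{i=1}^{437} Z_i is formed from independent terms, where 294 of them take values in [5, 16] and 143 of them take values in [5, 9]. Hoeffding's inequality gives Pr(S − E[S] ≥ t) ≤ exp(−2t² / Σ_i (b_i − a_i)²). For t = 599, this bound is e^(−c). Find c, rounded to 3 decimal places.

18.953

Σ(b_i − a_i)² = 294·11² + 143·4² = 37862.
c = 2t² / 37862 = 2·599² / 37862 = 18.9531.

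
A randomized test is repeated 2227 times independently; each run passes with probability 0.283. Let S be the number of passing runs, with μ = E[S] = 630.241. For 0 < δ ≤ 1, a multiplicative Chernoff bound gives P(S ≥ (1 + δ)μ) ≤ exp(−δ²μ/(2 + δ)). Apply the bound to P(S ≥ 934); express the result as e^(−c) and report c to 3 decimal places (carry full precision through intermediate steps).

58.987

Write 934 = (1 + δ)μ, so δ = 934/630.241 − 1 = 0.4819728…
Then the exponent is δ²μ/(2 + δ) = (934 − μ)² / (μ·(2 + δ)) = 58.986774.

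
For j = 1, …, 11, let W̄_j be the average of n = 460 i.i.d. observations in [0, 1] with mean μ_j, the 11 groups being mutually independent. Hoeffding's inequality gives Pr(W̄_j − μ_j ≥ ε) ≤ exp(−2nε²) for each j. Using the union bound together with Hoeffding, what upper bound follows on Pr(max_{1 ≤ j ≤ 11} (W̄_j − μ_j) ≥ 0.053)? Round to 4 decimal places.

Per-experiment Hoeffding bound: exp(−2·460·0.053²) = exp(−2.58428) = 0.07545.
Union bound over 11 events: 11·0.07545 = 0.82995.

0.8300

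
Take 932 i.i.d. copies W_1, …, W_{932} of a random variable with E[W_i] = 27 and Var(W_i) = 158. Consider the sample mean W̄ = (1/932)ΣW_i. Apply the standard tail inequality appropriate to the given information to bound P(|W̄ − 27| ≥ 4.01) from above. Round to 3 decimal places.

With mean and variance of each term known, Chebyshev's inequality bounds the deviation of the sum (or sample mean).
Var(W̄) = Var(W_i)/n = 158/932 = 0.16953.
Chebyshev: P(|W̄ − 27| ≥ 4.01) ≤ Var(W̄)/(4.01)² = 158/(932·4.01²) = 0.0105.

0.011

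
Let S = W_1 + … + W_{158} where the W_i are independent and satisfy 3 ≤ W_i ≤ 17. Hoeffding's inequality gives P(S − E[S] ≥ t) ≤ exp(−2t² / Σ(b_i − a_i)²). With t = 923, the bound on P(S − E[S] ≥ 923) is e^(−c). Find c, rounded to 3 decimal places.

Σ(b_i − a_i)² = 158·(14)² = 30968.
c = 2t²/30968 = 2·923²/30968 = 55.0200.

55.020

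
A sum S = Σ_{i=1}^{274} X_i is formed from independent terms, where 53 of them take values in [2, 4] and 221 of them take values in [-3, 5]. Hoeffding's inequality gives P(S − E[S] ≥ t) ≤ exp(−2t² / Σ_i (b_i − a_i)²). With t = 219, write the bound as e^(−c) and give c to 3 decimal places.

6.682

Σ(b_i − a_i)² = 53·2² + 221·8² = 14356.
c = 2t² / 14356 = 2·219² / 14356 = 6.6817.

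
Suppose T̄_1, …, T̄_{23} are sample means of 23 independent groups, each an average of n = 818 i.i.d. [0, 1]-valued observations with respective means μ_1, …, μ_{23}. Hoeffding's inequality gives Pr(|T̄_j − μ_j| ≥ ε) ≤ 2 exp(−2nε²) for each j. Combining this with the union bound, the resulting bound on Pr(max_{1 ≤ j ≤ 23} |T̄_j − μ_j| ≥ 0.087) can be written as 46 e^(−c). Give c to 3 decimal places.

12.383

Union bound over the 23 events: Pr(max_{1 ≤ j ≤ 23} |T̄_j − μ_j| ≥ 0.087) ≤ 23·2·exp(−2nε²) = 46 exp(−2·818·0.087²).
So c = 2·818·0.087² = 12.3829.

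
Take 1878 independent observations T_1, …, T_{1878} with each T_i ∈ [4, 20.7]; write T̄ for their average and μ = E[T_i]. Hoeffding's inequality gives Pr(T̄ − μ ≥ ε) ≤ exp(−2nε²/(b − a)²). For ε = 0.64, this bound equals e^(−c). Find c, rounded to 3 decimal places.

c = 2nε²/(b − a)² = 2·1878·0.64² / 16.7² = 5.5164.

5.516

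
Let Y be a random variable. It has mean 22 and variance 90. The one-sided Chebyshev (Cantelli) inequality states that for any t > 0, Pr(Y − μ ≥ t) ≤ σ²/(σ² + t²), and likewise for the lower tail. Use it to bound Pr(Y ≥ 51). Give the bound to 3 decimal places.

Here σ² = 90 and t = 29, so σ² + t² = 931.
Cantelli's bound: 90/931 = 0.0967.

0.097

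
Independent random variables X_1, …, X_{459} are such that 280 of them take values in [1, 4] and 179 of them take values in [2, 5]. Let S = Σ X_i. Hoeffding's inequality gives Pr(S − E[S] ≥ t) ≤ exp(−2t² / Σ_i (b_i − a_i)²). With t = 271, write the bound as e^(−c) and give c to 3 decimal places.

Σ(b_i − a_i)² = 280·3² + 179·3² = 4131.
c = 2t² / 4131 = 2·271² / 4131 = 35.5560.

35.556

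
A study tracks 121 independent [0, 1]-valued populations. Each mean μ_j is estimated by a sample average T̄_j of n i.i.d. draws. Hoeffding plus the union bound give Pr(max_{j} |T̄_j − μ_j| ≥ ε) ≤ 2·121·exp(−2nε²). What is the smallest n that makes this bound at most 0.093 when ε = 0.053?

Need 2·121·exp(−2nε²) ≤ 0.093, i.e. exp(−2nε²) ≤ 0.093/242.
So 2nε² ≥ ln(242/0.093) = 7.864094.
Hence n ≥ 7.864094/(2·0.053²) = 1399.803.
The smallest integer n is 1400.

1400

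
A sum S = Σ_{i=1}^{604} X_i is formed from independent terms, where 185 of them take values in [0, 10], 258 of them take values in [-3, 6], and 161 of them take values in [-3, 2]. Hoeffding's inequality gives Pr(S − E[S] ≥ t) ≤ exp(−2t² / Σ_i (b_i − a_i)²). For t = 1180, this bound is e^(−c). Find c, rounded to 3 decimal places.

Σ(b_i − a_i)² = 185·10² + 258·9² + 161·5² = 43423.
c = 2t² / 43423 = 2·1180² / 43423 = 64.1319.

64.132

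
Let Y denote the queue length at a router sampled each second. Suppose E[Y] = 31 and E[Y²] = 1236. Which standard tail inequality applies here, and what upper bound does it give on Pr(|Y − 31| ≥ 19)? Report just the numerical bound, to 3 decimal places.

0.762

The first two moments determine the variance, so Chebyshev's inequality is the sharpest standard bound available.
Var(Y) = E[Y²] − (E[Y])² = 1236 − 961 = 275.
Chebyshev's inequality: Pr(|Y − μ| ≥ t) ≤ Var(Y)/t² = 275/361 = 0.7618.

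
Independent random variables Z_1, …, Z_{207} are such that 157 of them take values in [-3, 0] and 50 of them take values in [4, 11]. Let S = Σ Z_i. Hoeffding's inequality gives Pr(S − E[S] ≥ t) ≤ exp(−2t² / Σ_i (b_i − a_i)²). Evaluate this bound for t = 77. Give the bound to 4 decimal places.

Σ(b_i − a_i)² = 157·3² + 50·7² = 3863.
Exponent = 2·77² / 3863 = 3.06963.
Bound = exp(−3.06963) = 0.04644.

0.0464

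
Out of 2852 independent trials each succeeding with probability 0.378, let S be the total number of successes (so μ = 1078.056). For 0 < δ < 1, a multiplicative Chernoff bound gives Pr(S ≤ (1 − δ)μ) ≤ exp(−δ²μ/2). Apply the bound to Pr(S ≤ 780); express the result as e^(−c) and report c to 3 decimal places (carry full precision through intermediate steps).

Write 780 = (1 − δ)μ, so δ = 1 − 780/1078.056 = 0.2764754…
Then the exponent is δ²μ/2 = (μ − 780)²/(2μ) = 41.202581.

41.203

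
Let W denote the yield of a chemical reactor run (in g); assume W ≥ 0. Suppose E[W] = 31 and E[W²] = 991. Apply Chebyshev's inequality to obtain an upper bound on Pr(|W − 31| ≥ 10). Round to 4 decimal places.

0.3000

Var(W) = E[W²] − (E[W])² = 991 − 961 = 30.
Chebyshev's inequality: Pr(|W − μ| ≥ t) ≤ Var(W)/t² = 30/100 = 0.3000.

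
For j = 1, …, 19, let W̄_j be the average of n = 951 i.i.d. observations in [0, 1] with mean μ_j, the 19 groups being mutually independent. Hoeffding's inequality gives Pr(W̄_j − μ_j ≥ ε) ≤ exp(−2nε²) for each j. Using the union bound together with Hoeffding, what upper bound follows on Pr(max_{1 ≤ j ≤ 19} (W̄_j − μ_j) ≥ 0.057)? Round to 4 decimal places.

0.0394

Per-experiment Hoeffding bound: exp(−2·951·0.057²) = exp(−6.17960) = 0.0020713.
Union bound over 19 events: 19·0.0020713 = 0.03935.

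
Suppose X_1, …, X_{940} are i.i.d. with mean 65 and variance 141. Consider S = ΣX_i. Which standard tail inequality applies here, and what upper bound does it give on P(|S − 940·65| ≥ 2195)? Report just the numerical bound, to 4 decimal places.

0.0275

With mean and variance of each term known, Chebyshev's inequality bounds the deviation of the sum (or sample mean).
Var(S) = n·Var(X_i) = 940·141 = 132540.
Chebyshev: P(|S − 940·65| ≥ 2195) ≤ Var(S)/2195² = 132540/4818025 = 0.0275.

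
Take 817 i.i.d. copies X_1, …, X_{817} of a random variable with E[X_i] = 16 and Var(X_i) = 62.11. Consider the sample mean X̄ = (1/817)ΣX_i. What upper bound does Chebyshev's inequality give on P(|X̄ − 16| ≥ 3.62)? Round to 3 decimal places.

Var(X̄) = Var(X_i)/n = 62.11/817 = 0.076022.
Chebyshev: P(|X̄ − 16| ≥ 3.62) ≤ Var(X̄)/(3.62)² = 62.11/(817·3.62²) = 0.0058.

0.006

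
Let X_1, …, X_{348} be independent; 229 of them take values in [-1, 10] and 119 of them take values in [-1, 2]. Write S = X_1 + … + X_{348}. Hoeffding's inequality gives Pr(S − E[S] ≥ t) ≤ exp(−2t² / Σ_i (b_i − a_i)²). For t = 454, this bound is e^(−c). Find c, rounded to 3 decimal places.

Σ(b_i − a_i)² = 229·11² + 119·3² = 28780.
c = 2t² / 28780 = 2·454² / 28780 = 14.3236.

14.324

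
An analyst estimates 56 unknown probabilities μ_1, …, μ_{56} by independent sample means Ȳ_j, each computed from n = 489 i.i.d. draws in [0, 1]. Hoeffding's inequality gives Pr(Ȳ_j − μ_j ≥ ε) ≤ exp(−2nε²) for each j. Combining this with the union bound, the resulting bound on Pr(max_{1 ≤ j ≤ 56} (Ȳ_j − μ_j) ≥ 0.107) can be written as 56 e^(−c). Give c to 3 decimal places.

Union bound over the 56 events: Pr(max_{1 ≤ j ≤ 56} (Ȳ_j − μ_j) ≥ 0.107) ≤ 56·exp(−2nε²) = 56 exp(−2·489·0.107²).
So c = 2·489·0.107² = 11.1971.

11.197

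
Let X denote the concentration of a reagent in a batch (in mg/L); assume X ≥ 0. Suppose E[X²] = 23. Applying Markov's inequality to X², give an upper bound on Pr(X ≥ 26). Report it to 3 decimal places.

Since X ≥ 0, the event {X ≥ 26} is the same as {X² ≥ 676}.
Markov's inequality applied to X² gives Pr(X² ≥ 676) ≤ E[X²]/676 = 23/676 = 0.0340.

0.034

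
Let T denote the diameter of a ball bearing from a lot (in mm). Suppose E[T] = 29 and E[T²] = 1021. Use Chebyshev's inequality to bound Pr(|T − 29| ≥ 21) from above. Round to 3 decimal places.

Var(T) = E[T²] − (E[T])² = 1021 − 841 = 180.
Chebyshev's inequality: Pr(|T − μ| ≥ t) ≤ Var(T)/t² = 180/441 = 0.4082.

0.408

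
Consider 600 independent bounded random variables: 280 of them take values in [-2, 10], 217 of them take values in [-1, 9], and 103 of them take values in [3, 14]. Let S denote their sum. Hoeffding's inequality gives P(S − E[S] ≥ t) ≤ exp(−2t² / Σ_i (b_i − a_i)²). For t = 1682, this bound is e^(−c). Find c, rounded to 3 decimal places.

75.967

Σ(b_i − a_i)² = 280·12² + 217·10² + 103·11² = 74483.
c = 2t² / 74483 = 2·1682² / 74483 = 75.9670.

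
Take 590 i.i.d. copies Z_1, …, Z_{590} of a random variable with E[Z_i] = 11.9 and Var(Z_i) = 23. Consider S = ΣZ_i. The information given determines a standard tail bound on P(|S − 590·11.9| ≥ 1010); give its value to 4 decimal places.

0.0133

With mean and variance of each term known, Chebyshev's inequality bounds the deviation of the sum (or sample mean).
Var(S) = n·Var(Z_i) = 590·23 = 13570.
Chebyshev: P(|S − 590·11.9| ≥ 1010) ≤ Var(S)/1010² = 13570/1020100 = 0.0133.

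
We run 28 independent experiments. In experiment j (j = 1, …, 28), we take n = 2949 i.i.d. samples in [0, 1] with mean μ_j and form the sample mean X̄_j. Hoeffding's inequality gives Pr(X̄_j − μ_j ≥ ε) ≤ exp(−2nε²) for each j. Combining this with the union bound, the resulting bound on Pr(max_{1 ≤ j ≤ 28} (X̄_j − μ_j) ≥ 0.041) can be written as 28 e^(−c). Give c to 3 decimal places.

9.915

Union bound over the 28 events: Pr(max_{1 ≤ j ≤ 28} (X̄_j − μ_j) ≥ 0.041) ≤ 28·exp(−2nε²) = 28 exp(−2·2949·0.041²).
So c = 2·2949·0.041² = 9.9145.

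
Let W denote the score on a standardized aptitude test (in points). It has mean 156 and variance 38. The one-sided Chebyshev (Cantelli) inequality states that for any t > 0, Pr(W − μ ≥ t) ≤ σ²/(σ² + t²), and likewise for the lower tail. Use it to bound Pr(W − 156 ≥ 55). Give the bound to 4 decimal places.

0.0124

Here σ² = 38 and t = 55, so σ² + t² = 3063.
Cantelli's bound: 38/3063 = 0.0124.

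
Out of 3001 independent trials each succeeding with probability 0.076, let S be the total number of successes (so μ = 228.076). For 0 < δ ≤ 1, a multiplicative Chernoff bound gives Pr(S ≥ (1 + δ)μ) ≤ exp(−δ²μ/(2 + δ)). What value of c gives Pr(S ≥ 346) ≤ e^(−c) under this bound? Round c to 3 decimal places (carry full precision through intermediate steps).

Write 346 = (1 + δ)μ, so δ = 346/228.076 − 1 = 0.5170382…
Then the exponent is δ²μ/(2 + δ) = (346 − μ)² / (μ·(2 + δ)) = 24.223395.

24.223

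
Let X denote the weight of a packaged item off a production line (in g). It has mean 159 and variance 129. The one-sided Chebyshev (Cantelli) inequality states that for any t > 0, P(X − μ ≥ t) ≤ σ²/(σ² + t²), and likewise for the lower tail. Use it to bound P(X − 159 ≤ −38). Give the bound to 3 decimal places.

Here σ² = 129 and t = 38, so σ² + t² = 1573.
Cantelli's bound: 129/1573 = 0.0820.

0.082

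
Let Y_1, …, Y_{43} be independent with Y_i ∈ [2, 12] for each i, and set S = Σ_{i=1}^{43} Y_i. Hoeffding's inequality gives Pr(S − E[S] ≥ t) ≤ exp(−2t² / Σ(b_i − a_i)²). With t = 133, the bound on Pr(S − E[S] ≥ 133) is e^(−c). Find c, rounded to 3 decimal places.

Σ(b_i − a_i)² = 43·(10)² = 4300.
c = 2t²/4300 = 2·133²/4300 = 8.2274.

8.227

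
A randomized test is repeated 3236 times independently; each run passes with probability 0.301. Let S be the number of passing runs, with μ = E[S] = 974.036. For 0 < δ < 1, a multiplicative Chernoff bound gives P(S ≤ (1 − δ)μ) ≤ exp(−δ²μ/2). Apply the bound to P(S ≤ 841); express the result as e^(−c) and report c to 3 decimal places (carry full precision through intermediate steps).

9.085

Write 841 = (1 − δ)μ, so δ = 1 − 841/974.036 = 0.1365822…
Then the exponent is δ²μ/2 = (μ − 841)²/(2μ) = 9.085176.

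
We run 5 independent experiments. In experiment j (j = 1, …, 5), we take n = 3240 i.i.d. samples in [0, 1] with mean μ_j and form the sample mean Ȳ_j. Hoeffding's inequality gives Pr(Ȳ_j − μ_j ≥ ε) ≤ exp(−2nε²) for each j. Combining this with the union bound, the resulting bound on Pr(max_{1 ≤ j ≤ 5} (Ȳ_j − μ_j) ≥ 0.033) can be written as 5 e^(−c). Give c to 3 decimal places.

7.057

Union bound over the 5 events: Pr(max_{1 ≤ j ≤ 5} (Ȳ_j − μ_j) ≥ 0.033) ≤ 5·exp(−2nε²) = 5 exp(−2·3240·0.033²).
So c = 2·3240·0.033² = 7.0567.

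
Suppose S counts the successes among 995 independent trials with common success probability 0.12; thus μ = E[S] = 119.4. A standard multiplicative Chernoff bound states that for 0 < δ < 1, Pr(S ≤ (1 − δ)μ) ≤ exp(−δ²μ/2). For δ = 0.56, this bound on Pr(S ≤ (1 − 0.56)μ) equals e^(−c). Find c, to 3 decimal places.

18.722

c = δ²μ/2 = 0.56²·119.4/2 = 18.7219.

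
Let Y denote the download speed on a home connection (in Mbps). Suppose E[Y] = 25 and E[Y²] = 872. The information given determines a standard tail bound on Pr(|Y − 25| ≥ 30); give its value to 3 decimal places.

The first two moments determine the variance, so Chebyshev's inequality is the sharpest standard bound available.
Var(Y) = E[Y²] − (E[Y])² = 872 − 625 = 247.
Chebyshev's inequality: Pr(|Y − μ| ≥ t) ≤ Var(Y)/t² = 247/900 = 0.2744.

0.274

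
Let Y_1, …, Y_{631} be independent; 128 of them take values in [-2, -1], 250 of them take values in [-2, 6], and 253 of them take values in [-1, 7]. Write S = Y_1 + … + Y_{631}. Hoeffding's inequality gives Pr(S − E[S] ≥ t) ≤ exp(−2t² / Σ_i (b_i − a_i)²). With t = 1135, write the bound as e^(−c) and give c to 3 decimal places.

Σ(b_i − a_i)² = 128·1² + 250·8² + 253·8² = 32320.
c = 2t² / 32320 = 2·1135² / 32320 = 79.7169.

79.717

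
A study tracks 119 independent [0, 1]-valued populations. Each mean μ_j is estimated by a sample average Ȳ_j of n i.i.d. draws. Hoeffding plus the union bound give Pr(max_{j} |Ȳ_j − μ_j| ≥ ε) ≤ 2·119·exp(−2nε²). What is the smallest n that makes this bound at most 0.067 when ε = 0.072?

789

Need 2·119·exp(−2nε²) ≤ 0.067, i.e. exp(−2nε²) ≤ 0.067/238.
So 2nε² ≥ ln(238/0.067) = 8.175333.
Hence n ≥ 8.175333/(2·0.072²) = 788.516.
The smallest integer n is 789.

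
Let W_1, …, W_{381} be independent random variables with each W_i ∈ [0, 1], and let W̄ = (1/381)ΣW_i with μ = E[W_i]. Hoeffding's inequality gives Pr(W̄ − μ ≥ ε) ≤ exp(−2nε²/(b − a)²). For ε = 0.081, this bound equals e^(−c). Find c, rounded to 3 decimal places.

4.999

c = 2nε²/(b − a)² = 2·381·0.081² / 1² = 4.9995.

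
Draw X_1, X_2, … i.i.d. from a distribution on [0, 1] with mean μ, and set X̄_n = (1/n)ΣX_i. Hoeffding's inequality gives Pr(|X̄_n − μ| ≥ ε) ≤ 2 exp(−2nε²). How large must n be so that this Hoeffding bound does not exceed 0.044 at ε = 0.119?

135

Require 2·exp(−2nε²) ≤ 0.044, i.e. 2nε² ≥ ln(2/0.044) = 3.816713.
So n ≥ 3.816713 / (2·0.119²) = 134.761.
The smallest integer n is 135.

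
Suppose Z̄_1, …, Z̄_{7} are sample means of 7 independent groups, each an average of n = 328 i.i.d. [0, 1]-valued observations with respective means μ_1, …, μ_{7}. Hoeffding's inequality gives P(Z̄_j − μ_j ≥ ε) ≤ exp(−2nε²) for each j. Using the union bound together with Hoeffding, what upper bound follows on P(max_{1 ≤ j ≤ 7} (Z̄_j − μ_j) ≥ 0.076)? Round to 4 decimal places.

Per-experiment Hoeffding bound: exp(−2·328·0.076²) = exp(−3.78906) = 0.022617.
Union bound over 7 events: 7·0.022617 = 0.15832.

0.1583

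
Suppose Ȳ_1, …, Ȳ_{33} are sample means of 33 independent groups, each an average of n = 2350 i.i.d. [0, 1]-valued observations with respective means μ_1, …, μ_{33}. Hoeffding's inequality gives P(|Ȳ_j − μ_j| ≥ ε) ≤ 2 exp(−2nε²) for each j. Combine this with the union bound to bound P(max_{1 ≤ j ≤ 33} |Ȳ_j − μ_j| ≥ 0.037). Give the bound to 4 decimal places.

Per-experiment Hoeffding bound: 2·exp(−2·2350·0.037²) = 2·exp(−6.43430) = 0.0032111.
Union bound over 33 events: 33·0.0032111 = 0.10597.

0.1060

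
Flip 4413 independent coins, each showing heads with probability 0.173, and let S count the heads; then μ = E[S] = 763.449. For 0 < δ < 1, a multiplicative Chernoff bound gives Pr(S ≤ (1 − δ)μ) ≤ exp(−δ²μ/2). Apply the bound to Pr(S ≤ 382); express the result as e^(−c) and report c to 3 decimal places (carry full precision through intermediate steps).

Write 382 = (1 − δ)μ, so δ = 1 − 382/763.449 = 0.4996391…
Then the exponent is δ²μ/2 = (μ − 382)²/(2μ) = 95.293425.

95.293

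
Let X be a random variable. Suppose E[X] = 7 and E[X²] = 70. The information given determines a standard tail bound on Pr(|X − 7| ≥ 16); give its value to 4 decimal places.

The first two moments determine the variance, so Chebyshev's inequality is the sharpest standard bound available.
Var(X) = E[X²] − (E[X])² = 70 − 49 = 21.
Chebyshev's inequality: Pr(|X − μ| ≥ t) ≤ Var(X)/t² = 21/256 = 0.0820.

0.0820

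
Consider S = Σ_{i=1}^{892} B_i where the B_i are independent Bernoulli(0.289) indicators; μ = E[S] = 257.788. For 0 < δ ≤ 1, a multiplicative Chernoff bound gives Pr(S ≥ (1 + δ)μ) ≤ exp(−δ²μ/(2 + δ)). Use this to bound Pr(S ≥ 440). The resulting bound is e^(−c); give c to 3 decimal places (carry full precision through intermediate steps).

47.581

Write 440 = (1 + δ)μ, so δ = 440/257.788 − 1 = 0.7068289…
Then the exponent is δ²μ/(2 + δ) = (440 − μ)² / (μ·(2 + δ)) = 47.580659.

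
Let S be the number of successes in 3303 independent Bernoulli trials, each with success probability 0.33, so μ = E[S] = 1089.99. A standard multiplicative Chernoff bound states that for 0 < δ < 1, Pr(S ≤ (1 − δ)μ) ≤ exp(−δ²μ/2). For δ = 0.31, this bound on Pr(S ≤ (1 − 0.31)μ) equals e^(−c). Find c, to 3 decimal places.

c = δ²μ/2 = 0.31²·1089.99/2 = 52.3740.

52.374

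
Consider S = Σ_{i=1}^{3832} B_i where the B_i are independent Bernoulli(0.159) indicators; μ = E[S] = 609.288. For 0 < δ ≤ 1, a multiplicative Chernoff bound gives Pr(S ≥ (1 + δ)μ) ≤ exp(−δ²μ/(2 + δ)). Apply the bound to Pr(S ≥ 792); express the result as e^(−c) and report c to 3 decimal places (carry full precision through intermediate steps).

Write 792 = (1 + δ)μ, so δ = 792/609.288 − 1 = 0.2998779…
Then the exponent is δ²μ/(2 + δ) = (792 − μ)² / (μ·(2 + δ)) = 23.823564.

23.824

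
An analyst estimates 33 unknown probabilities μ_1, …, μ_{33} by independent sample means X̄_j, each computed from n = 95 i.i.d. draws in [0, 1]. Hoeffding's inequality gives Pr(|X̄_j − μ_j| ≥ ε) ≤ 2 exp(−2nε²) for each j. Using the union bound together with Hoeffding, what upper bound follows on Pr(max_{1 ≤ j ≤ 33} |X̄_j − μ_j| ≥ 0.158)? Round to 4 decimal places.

Per-experiment Hoeffding bound: 2·exp(−2·95·0.158²) = 2·exp(−4.74316) = 0.017422.
Union bound over 33 events: 33·0.017422 = 0.57493.

0.5749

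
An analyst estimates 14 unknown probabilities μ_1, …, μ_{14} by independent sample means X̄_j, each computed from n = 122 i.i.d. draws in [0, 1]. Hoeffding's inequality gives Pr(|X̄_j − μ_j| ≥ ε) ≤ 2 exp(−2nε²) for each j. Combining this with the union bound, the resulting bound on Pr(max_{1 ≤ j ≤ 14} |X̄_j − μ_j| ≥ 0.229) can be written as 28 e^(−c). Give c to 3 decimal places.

Union bound over the 14 events: Pr(max_{1 ≤ j ≤ 14} |X̄_j − μ_j| ≥ 0.229) ≤ 14·2·exp(−2nε²) = 28 exp(−2·122·0.229²).
So c = 2·122·0.229² = 12.7956.

12.796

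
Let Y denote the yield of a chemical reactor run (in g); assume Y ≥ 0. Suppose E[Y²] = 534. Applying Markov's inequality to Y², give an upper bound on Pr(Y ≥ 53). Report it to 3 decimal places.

0.190

Since Y ≥ 0, the event {Y ≥ 53} is the same as {Y² ≥ 2809}.
Markov's inequality applied to Y² gives Pr(Y² ≥ 2809) ≤ E[Y²]/2809 = 534/2809 = 0.1901.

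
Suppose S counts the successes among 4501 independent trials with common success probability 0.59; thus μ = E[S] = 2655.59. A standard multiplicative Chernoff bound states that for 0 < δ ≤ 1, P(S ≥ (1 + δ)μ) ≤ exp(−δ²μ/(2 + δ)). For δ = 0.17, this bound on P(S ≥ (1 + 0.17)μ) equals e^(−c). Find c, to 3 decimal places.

35.367

c = δ²μ/(2 + δ) = 0.17²·2655.59/(2 + 0.17) = 35.3671.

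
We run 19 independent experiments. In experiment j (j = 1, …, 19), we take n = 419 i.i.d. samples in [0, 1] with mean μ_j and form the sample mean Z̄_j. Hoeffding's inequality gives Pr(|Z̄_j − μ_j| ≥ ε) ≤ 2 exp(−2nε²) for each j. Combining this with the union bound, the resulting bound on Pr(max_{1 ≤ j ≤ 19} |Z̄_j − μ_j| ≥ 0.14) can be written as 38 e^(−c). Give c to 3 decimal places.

16.425

Union bound over the 19 events: Pr(max_{1 ≤ j ≤ 19} |Z̄_j − μ_j| ≥ 0.14) ≤ 19·2·exp(−2nε²) = 38 exp(−2·419·0.14²).
So c = 2·419·0.14² = 16.4248.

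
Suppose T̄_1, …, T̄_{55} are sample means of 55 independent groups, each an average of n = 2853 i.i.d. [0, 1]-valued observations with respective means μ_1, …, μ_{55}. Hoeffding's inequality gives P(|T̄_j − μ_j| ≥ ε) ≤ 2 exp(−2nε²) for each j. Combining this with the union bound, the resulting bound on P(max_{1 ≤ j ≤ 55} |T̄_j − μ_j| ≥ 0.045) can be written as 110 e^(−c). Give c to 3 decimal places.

Union bound over the 55 events: P(max_{1 ≤ j ≤ 55} |T̄_j − μ_j| ≥ 0.045) ≤ 55·2·exp(−2nε²) = 110 exp(−2·2853·0.045²).
So c = 2·2853·0.045² = 11.5547.

11.555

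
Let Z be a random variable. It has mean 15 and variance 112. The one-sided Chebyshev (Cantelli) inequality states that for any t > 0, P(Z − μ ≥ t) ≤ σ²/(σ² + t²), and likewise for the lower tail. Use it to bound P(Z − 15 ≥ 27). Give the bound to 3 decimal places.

Here σ² = 112 and t = 27, so σ² + t² = 841.
Cantelli's bound: 112/841 = 0.1332.

0.133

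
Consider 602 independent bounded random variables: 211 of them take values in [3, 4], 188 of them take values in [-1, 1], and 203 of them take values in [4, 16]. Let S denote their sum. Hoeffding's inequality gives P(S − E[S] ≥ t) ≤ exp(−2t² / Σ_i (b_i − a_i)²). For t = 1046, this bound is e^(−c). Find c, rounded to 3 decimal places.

Σ(b_i − a_i)² = 211·1² + 188·2² + 203·12² = 30195.
c = 2t² / 30195 = 2·1046² / 30195 = 72.4700.

72.470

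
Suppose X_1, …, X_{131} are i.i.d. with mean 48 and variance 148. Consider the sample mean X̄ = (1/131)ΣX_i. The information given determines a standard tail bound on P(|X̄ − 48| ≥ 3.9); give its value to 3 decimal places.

0.074

With mean and variance of each term known, Chebyshev's inequality bounds the deviation of the sum (or sample mean).
Var(X̄) = Var(X_i)/n = 148/131 = 1.1298.
Chebyshev: P(|X̄ − 48| ≥ 3.9) ≤ Var(X̄)/(3.9)² = 148/(131·3.9²) = 0.0743.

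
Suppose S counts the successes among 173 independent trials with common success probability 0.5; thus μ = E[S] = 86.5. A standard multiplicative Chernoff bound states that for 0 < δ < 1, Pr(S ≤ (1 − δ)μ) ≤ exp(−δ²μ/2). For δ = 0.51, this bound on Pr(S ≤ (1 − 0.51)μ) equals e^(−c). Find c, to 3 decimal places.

c = δ²μ/2 = 0.51²·86.5/2 = 11.2493.

11.249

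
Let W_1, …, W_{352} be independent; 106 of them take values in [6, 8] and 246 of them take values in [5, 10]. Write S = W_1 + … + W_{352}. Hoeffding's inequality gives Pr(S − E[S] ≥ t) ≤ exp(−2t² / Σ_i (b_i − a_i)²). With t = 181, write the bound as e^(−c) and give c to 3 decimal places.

Σ(b_i − a_i)² = 106·2² + 246·5² = 6574.
c = 2t² / 6574 = 2·181² / 6574 = 9.9668.

9.967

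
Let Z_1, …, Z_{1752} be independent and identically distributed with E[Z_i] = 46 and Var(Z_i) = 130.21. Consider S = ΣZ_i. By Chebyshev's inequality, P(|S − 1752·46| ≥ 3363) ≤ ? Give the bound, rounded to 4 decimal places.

0.0202

Var(S) = n·Var(Z_i) = 1752·130.21 = 228127.92.
Chebyshev: P(|S − 1752·46| ≥ 3363) ≤ Var(S)/3363² = 228127.92/11309769 = 0.0202.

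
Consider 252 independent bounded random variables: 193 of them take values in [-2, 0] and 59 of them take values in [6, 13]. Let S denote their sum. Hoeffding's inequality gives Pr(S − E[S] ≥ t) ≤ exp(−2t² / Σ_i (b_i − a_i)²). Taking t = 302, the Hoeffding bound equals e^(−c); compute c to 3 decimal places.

49.797

Σ(b_i − a_i)² = 193·2² + 59·7² = 3663.
c = 2t² / 3663 = 2·302² / 3663 = 49.7974.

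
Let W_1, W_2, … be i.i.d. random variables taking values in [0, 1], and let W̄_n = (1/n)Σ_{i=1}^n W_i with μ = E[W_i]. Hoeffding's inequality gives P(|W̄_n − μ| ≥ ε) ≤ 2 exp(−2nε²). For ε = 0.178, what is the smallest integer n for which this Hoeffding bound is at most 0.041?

62

Require 2·exp(−2nε²) ≤ 0.041, i.e. 2nε² ≥ ln(2/0.041) = 3.887330.
So n ≥ 3.887330 / (2·0.178²) = 61.345.
The smallest integer n is 62.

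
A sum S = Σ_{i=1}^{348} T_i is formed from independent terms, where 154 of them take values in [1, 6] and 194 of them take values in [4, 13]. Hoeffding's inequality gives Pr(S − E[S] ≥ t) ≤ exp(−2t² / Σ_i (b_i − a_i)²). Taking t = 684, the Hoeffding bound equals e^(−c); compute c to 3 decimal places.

47.828

Σ(b_i − a_i)² = 154·5² + 194·9² = 19564.
c = 2t² / 19564 = 2·684² / 19564 = 47.8283.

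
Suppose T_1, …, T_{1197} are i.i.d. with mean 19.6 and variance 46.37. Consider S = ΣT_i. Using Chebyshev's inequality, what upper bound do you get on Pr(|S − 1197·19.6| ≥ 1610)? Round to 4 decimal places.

0.0214

Var(S) = n·Var(T_i) = 1197·46.37 = 55504.89.
Chebyshev: Pr(|S − 1197·19.6| ≥ 1610) ≤ Var(S)/1610² = 55504.89/2592100 = 0.0214.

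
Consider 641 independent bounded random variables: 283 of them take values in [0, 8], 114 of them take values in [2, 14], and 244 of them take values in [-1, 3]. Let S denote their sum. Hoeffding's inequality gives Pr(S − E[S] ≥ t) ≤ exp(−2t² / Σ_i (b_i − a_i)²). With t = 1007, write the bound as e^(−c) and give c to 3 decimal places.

Σ(b_i − a_i)² = 283·8² + 114·12² + 244·4² = 38432.
c = 2t² / 38432 = 2·1007² / 38432 = 52.7711.

52.771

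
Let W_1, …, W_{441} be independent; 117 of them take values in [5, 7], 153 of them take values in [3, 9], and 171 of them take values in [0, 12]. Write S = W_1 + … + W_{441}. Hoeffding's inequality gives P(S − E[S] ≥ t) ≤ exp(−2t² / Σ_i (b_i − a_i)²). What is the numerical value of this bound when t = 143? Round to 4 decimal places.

0.2628

Σ(b_i − a_i)² = 117·2² + 153·6² + 171·12² = 30600.
Exponent = 2·143² / 30600 = 1.33654.
Bound = exp(−1.33654) = 0.26275.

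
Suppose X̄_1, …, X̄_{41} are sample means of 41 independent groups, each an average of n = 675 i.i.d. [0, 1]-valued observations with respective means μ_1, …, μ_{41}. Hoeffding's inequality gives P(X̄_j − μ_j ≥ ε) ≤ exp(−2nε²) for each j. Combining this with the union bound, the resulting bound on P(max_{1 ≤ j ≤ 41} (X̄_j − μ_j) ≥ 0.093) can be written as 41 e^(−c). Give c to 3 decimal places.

Union bound over the 41 events: P(max_{1 ≤ j ≤ 41} (X̄_j − μ_j) ≥ 0.093) ≤ 41·exp(−2nε²) = 41 exp(−2·675·0.093²).
So c = 2·675·0.093² = 11.6761.

11.676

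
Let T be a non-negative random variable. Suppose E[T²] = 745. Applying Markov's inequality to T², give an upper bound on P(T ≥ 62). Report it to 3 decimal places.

Since T ≥ 0, the event {T ≥ 62} is the same as {T² ≥ 3844}.
Markov's inequality applied to T² gives P(T² ≥ 3844) ≤ E[T²]/3844 = 745/3844 = 0.1938.

0.194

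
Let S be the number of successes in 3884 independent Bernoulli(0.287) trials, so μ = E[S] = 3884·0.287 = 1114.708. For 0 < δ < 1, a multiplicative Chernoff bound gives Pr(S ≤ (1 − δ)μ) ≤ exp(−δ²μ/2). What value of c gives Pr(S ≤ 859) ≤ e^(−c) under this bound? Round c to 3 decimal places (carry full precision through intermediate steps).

Write 859 = (1 − δ)μ, so δ = 1 − 859/1114.708 = 0.2293946…
Then the exponent is δ²μ/2 = (μ − 859)²/(2μ) = 29.329018.

29.329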